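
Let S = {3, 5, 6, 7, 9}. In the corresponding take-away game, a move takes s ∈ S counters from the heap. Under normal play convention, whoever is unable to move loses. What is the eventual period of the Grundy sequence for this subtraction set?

12

n :  0  1  2  3  4  5  6  7  8  9 10 11 12 13 14 15 16 17 18 19 20 21 22 23 24 25
G :  0  0  0  1  1  1  2  2  2  3  3  3  0  0  0  1  1  1  2  2  2  3  3  3  0  0
G(n+12) = G(n) holds for n = 0,…,8 (a full window of length max(S) = 9), so the sequence is purely periodic with period 12.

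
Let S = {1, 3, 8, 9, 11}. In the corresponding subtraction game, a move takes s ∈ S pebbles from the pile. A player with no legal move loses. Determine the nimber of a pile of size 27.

n :  0  1  2  3  4  5  6  7  8  9 10 11 12 13 14 15 16 17 18 19 20 21 22 23 24 25 26 27
G :  0  1  0  1  0  1  0  1  2  3  2  3  2  3  2  3  0  1  0  1  0  1  0  1  2  3  2  3

3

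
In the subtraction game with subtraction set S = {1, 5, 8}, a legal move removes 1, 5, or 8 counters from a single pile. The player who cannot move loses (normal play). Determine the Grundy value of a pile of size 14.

1

G(0) = 0
G(1) = mex{0} = 1
G(2) = mex{1} = 0
G(3) = mex{0} = 1
G(4) = mex{1} = 0
G(5) = mex{0,0} = 1
G(6) = mex{1,1} = 0
G(7) = mex{0,0} = 1
G(8) = mex{1,1,0} = 2
G(9) = mex{2,0,1} = 3
G(10) = mex{3,1,0} = 2
G(11) = mex{2,0,1} = 3
G(12) = mex{3,1,0} = 2
G(13) = mex{2,2,1} = 0
G(14) = mex{0,3,0} = 1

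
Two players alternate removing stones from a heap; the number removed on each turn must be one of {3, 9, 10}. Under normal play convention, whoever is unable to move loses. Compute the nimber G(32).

n :  0  1  2  3  4  5  6  7  8  9 10 11 12 13 14 15 16 17 18 19 20 21 22 23 24 25 26 27 28 29 30 31 32
G :  0  0  0  1  1  1  0  0  0  1  1  1  2  0  0  3  1  1  2  0  0  0  1  1  1  0  0  0  1  1  1  2  0

0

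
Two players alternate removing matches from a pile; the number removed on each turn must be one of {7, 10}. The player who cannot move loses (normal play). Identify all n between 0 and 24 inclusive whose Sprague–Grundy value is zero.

G(0) = 0
G(1) = mex{} = 0
G(2) = mex{} = 0
G(3) = mex{} = 0
G(4) = mex{} = 0
G(5) = mex{} = 0
G(6) = mex{} = 0
G(7) = mex{0} = 1
G(8) = mex{0} = 1
G(9) = mex{0} = 1
G(10) = mex{0,0} = 1
G(11) = mex{0,0} = 1
G(12) = mex{0,0} = 1
G(13) = mex{0,0} = 1
G(14) = mex{1,0} = 2
G(15) = mex{1,0} = 2
G(16) = mex{1,0} = 2
G(17) = mex{1,1} = 0
G(18) = mex{1,1} = 0
G(19) = mex{1,1} = 0
G(20) = mex{1,1} = 0
G(21) = mex{2,1} = 0
G(22) = mex{2,1} = 0
G(23) = mex{2,1} = 0
G(24) = mex{0,2} = 1
P-positions are exactly the n with G(n) = 0.

0, 1, 2, 3, 4, 5, 6, 17, 18, 19, 20, 21, 22, 23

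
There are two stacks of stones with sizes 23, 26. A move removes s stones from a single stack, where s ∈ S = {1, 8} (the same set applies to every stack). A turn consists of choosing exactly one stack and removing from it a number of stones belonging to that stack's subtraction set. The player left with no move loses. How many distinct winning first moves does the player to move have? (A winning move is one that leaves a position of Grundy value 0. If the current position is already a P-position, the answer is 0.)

1

All stacks use S = {1, 8}:
n :  0  1  2  3  4  5  6  7  8  9 10 11 12 13 14 15 16 17 18 19 20 21 22 23 24 25 26
G :  0  1  0  1  0  1  0  1  2  0  1  0  1  0  1  0  1  2  0  1  0  1  0  1  0  1  2
Stack A: G(23) = 1.
Stack B: G(26) = 2.
Combined Grundy value = 1 ⊕ 2 = 3.
A winning move leaves total XOR = 0, i.e. changes one component's Grundy value g to g ⊕ X where X is the current total.
Stack A: need g' = 1⊕3 = 2. Options: 23−1→G=0, 23−8→G=0. Hits: 0.
Stack B: need g' = 2⊕3 = 1. Options: 26−1→G=1, 26−8→G=0. Hits: 1.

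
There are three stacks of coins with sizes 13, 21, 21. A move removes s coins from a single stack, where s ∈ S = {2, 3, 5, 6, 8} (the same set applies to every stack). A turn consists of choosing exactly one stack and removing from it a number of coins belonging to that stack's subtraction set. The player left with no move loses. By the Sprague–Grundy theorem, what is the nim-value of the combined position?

1

All stacks use S = {2, 3, 5, 6, 8}:
G(0) = 0
G(1) = mex{} = 0
G(2) = mex{0} = 1
G(3) = mex{0,0} = 1
G(4) = mex{1,0} = 2
G(5) = mex{1,1,0} = 2
G(6) = mex{2,1,0,0} = 3
G(7) = mex{2,2,1,0} = 3
G(8) = mex{3,2,1,1,0} = 4
G(9) = mex{3,3,2,1,0} = 4
G(10) = mex{4,3,2,2,1} = 0
G(11) = mex{4,4,3,2,1} = 0
G(12) = mex{0,4,3,3,2} = 1
G(13) = mex{0,0,4,3,2} = 1
G(14) = mex{1,0,4,4,3} = 2
G(15) = mex{1,1,0,4,3} = 2
G(16) = mex{2,1,0,0,4} = 3
G(17) = mex{2,2,1,0,4} = 3
G(18) = mex{3,2,1,1,0} = 4
G(19) = mex{3,3,2,1,0} = 4
G(20) = mex{4,3,2,2,1} = 0
G(21) = mex{4,4,3,2,1} = 0
Stack A: G(13) = 1.
Stack B: G(21) = 0.
Stack C: G(21) = 0.
Combined Grundy value = 1 ⊕ 0 ⊕ 0 = 1.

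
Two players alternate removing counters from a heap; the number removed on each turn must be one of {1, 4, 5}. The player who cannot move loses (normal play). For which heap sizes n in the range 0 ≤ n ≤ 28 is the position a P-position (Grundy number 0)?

n :  0  1  2  3  4  5  6  7  8  9 10 11 12 13 14 15 16 17 18 19 20 21 22 23 24 25 26 27 28
G :  0  1  0  1  2  3  2  3  0  1  0  1  2  3  2  3  0  1  0  1  2  3  2  3  0  1  0  1  2
P-positions are exactly the n with G(n) = 0.

0, 2, 8, 10, 16, 18, 24, 26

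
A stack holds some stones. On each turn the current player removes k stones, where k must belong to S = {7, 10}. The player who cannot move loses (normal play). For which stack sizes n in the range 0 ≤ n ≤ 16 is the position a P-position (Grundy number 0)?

n :  0  1  2  3  4  5  6  7  8  9 10 11 12 13 14 15 16
G :  0  0  0  0  0  0  0  1  1  1  1  1  1  1  2  2  2
P-positions are exactly the n with G(n) = 0.

0, 1, 2, 3, 4, 5, 6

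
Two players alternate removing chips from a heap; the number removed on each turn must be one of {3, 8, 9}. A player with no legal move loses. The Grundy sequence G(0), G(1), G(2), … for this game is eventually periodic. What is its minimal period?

G(0) = 0
G(1) = mex{} = 0
G(2) = mex{} = 0
G(3) = mex{0} = 1
G(4) = mex{0} = 1
G(5) = mex{0} = 1
G(6) = mex{1} = 0
G(7) = mex{1} = 0
G(8) = mex{1,0} = 2
G(9) = mex{0,0,0} = 1
G(10) = mex{0,0,0} = 1
G(11) = mex{2,1,0} = 3
G(12) = mex{1,1,1} = 0
G(13) = mex{1,1,1} = 0
G(14) = mex{3,0,1} = 2
G(15) = mex{0,0,0} = 1
G(16) = mex{0,2,0} = 1
G(17) = mex{2,1,2} = 0
G(18) = mex{1,1,1} = 0
G(19) = mex{1,3,1} = 0
G(20) = mex{0,0,3} = 1
G(21) = mex{0,0,0} = 1
G(22) = mex{0,2,0} = 1
G(23) = mex{1,1,2} = 0
G(24) = mex{1,1,1} = 0
G(25) = mex{1,0,1} = 2
G(26) = mex{0,0,0} = 1
G(27) = mex{0,0,0} = 1
G(28) = mex{2,1,0} = 3
G(29) = mex{1,1,1} = 0
G(30) = mex{1,1,1} = 0
G(31) = mex{3,0,1} = 2
G(32) = mex{0,0,0} = 1
G(33) = mex{0,2,0} = 1
G(34) = mex{2,1,2} = 0
G(35) = mex{1,1,1} = 0
G(n+17) = G(n) holds for n = 0,…,8 (a full window of length max(S) = 9), so the sequence is purely periodic with period 17.

17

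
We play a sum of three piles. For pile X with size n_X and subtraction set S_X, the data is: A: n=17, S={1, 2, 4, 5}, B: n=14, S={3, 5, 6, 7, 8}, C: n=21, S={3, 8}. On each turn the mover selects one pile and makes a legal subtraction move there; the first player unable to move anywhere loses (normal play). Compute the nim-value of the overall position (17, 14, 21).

2

Pile A, S = {1, 2, 4, 5}:
n :  0  1  2  3  4  5  6  7  8  9 10 11 12 13 14 15 16 17
G :  0  1  2  0  1  2  0  1  2  0  1  2  0  1  2  0  1  2
G_A(17) = 2.
Pile B, S = {3, 5, 6, 7, 8}:
n :  0  1  2  3  4  5  6  7  8  9 10 11 12 13 14
G :  0  0  0  1  1  1  2  2  2  3  3  0  0  0  1
G_B(14) = 1.
Pile C, S = {3, 8}:
n :  0  1  2  3  4  5  6  7  8  9 10 11 12 13 14 15 16 17 18 19 20 21
G :  0  0  0  1  1  1  0  0  2  1  1  0  0  0  1  1  1  0  0  2  1  1
G_C(21) = 1.
Combined Grundy value = 2 ⊕ 1 ⊕ 1 = 2.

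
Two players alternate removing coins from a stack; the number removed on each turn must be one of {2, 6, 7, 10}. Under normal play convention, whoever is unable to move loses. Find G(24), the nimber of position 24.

1

G(0) = 0
G(1) = mex{} = 0
G(2) = mex{0} = 1
G(3) = mex{0} = 1
G(4) = mex{1} = 0
G(5) = mex{1} = 0
G(6) = mex{0,0} = 1
G(7) = mex{0,0,0} = 1
G(8) = mex{1,1,0} = 2
G(9) = mex{1,1,1} = 0
G(10) = mex{2,0,1,0} = 3
G(11) = mex{0,0,0,0} = 1
G(12) = mex{3,1,0,1} = 2
G(13) = mex{1,1,1,1} = 0
G(14) = mex{2,2,1,0} = 3
G(15) = mex{0,0,2,0} = 1
G(16) = mex{3,3,0,1} = 2
G(17) = mex{1,1,3,1} = 0
G(18) = mex{2,2,1,2} = 0
G(19) = mex{0,0,2,0} = 1
G(20) = mex{0,3,0,3} = 1
G(21) = mex{1,1,3,1} = 0
G(22) = mex{1,2,1,2} = 0
G(23) = mex{0,0,2,0} = 1
G(24) = mex{0,0,0,3} = 1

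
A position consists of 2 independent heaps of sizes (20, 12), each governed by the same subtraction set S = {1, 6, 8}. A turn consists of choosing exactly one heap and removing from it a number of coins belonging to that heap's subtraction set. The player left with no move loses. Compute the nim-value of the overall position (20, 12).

All heaps use S = {1, 6, 8}:
n :  0  1  2  3  4  5  6  7  8  9 10 11 12 13 14 15 16 17 18 19 20
G :  0  1  0  1  0  1  2  0  1  0  1  0  1  2  0  1  0  1  0  1  2
Heap A: G(20) = 2.
Heap B: G(12) = 1.
Combined Grundy value = 2 ⊕ 1 = 3.

3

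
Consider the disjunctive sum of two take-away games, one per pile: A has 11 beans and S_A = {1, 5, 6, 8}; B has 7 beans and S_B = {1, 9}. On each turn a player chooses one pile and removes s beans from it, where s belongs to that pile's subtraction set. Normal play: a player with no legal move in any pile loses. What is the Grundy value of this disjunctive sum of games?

Pile A, S = {1, 5, 6, 8}:
G(0) = 0
G(1) = mex{0} = 1
G(2) = mex{1} = 0
G(3) = mex{0} = 1
G(4) = mex{1} = 0
G(5) = mex{0,0} = 1
G(6) = mex{1,1,0} = 2
G(7) = mex{2,0,1} = 3
G(8) = mex{3,1,0,0} = 2
G(9) = mex{2,0,1,1} = 3
G(10) = mex{3,1,0,0} = 2
G(11) = mex{2,2,1,1} = 0
G_A(11) = 0.
Pile B, S = {1, 9}:
n : 0 1 2 3 4 5 6 7
G : 0 1 0 1 0 1 0 1
G_B(7) = 1.
Combined Grundy value = 0 ⊕ 1 = 1.

1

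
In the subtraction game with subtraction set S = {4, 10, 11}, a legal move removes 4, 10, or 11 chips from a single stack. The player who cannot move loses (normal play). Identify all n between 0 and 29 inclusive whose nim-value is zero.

n :  0  1  2  3  4  5  6  7  8  9 10 11 12 13 14 15 16 17 18 19 20 21 22 23 24 25 26 27 28 29
G :  0  0  0  0  1  1  1  1  0  0  2  2  1  1  3  0  0  0  2  1  1  1  0  0  0  2  1  1  1  0
P-positions are exactly the n with G(n) = 0.

0, 1, 2, 3, 8, 9, 15, 16, 17, 22, 23, 24, 29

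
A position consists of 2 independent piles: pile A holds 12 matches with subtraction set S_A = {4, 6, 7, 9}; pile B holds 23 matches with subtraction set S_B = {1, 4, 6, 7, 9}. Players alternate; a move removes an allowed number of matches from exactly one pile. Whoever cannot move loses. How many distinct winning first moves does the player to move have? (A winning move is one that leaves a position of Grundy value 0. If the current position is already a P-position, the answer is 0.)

Pile A, S = {4, 6, 7, 9}:
n :  0  1  2  3  4  5  6  7  8  9 10 11 12
G :  0  0  0  0  1  1  1  1  2  2  2  2  3
G_A(12) = 3.
Pile B, S = {1, 4, 6, 7, 9}:
G(0) = 0
G(1) = mex{0} = 1
G(2) = mex{1} = 0
G(3) = mex{0} = 1
G(4) = mex{1,0} = 2
G(5) = mex{2,1} = 0
G(6) = mex{0,0,0} = 1
G(7) = mex{1,1,1,0} = 2
G(8) = mex{2,2,0,1} = 3
G(9) = mex{3,0,1,0,0} = 2
G(10) = mex{2,1,2,1,1} = 0
G(11) = mex{0,2,0,2,0} = 1
G(12) = mex{1,3,1,0,1} = 2
G(13) = mex{2,2,2,1,2} = 0
G(14) = mex{0,0,3,2,0} = 1
G(15) = mex{1,1,2,3,1} = 0
G(16) = mex{0,2,0,2,2} = 1
G(17) = mex{1,0,1,0,3} = 2
G(18) = mex{2,1,2,1,2} = 0
G(19) = mex{0,0,0,2,0} = 1
G(20) = mex{1,1,1,0,1} = 2
G(21) = mex{2,2,0,1,2} = 3
G(22) = mex{3,0,1,0,0} = 2
G(23) = mex{2,1,2,1,1} = 0
G_B(23) = 0.
Combined Grundy value = 3 ⊕ 0 = 3.
A winning move leaves total XOR = 0, i.e. changes one component's Grundy value g to g ⊕ X where X is the current total.
Pile A: need g' = 3⊕3 = 0. Options: 12−4→G=2, 12−6→G=1, 12−7→G=1, 12−9→G=0. Hits: 1.
Pile B: need g' = 0⊕3 = 3. Options: 23−1→G=2, 23−4→G=1, 23−6→G=2, 23−7→G=1, 23−9→G=1. Hits: 0.

1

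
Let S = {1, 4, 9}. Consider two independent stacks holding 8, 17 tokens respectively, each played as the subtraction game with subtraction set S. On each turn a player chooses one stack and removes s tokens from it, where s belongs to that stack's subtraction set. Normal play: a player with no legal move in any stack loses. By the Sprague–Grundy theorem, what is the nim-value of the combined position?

All stacks use S = {1, 4, 9}:
n :  0  1  2  3  4  5  6  7  8  9 10 11 12 13 14 15 16 17
G :  0  1  0  1  2  0  1  0  1  2  0  1  0  1  2  0  1  0
Stack A: G(8) = 1.
Stack B: G(17) = 0.
Combined Grundy value = 1 ⊕ 0 = 1.

1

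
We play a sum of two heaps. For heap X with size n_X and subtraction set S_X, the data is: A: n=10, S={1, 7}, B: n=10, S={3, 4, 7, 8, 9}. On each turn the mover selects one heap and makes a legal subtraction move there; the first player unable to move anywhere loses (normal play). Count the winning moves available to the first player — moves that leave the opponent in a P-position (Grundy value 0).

Heap A, S = {1, 7}:
G(0) = 0
G(1) = mex{0} = 1
G(2) = mex{1} = 0
G(3) = mex{0} = 1
G(4) = mex{1} = 0
G(5) = mex{0} = 1
G(6) = mex{1} = 0
G(7) = mex{0,0} = 1
G(8) = mex{1,1} = 0
G(9) = mex{0,0} = 1
G(10) = mex{1,1} = 0
G_A(10) = 0.
Heap B, S = {3, 4, 7, 8, 9}:
n :  0  1  2  3  4  5  6  7  8  9 10
G :  0  0  0  1  1  1  2  2  2  3  3
G_B(10) = 3.
Combined Grundy value = 0 ⊕ 3 = 3.
A winning move leaves total XOR = 0, i.e. changes one component's Grundy value g to g ⊕ X where X is the current total.
Heap A: need g' = 0⊕3 = 3. Options: 10−1→G=1, 10−7→G=1. Hits: 0.
Heap B: need g' = 3⊕3 = 0. Options: 10−3→G=2, 10−4→G=2, 10−7→G=1, 10−8→G=0, 10−9→G=0. Hits: 2.

2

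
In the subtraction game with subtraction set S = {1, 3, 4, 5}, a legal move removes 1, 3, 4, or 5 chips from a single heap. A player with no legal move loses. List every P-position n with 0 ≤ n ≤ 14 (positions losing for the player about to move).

0, 2, 8, 10

n :  0  1  2  3  4  5  6  7  8  9 10 11 12 13 14
G :  0  1  0  1  2  3  2  3  0  1  0  1  2  3  2
P-positions are exactly the n with G(n) = 0.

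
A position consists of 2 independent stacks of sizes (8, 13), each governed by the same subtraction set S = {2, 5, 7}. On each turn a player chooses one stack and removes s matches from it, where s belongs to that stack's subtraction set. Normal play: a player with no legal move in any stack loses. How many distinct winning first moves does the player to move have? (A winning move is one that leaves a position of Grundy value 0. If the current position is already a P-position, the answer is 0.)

All stacks use S = {2, 5, 7}:
G(0) = 0
G(1) = mex{} = 0
G(2) = mex{0} = 1
G(3) = mex{0} = 1
G(4) = mex{1} = 0
G(5) = mex{1,0} = 2
G(6) = mex{0,0} = 1
G(7) = mex{2,1,0} = 3
G(8) = mex{1,1,0} = 2
G(9) = mex{3,0,1} = 2
G(10) = mex{2,2,1} = 0
G(11) = mex{2,1,0} = 3
G(12) = mex{0,3,2} = 1
G(13) = mex{3,2,1} = 0
Stack A: G(8) = 2.
Stack B: G(13) = 0.
Combined Grundy value = 2 ⊕ 0 = 2.
A winning move leaves total XOR = 0, i.e. changes one component's Grundy value g to g ⊕ X where X is the current total.
Stack A: need g' = 2⊕2 = 0. Options: 8−2→G=1, 8−5→G=1, 8−7→G=0. Hits: 1.
Stack B: need g' = 0⊕2 = 2. Options: 13−2→G=3, 13−5→G=2, 13−7→G=1. Hits: 1.

2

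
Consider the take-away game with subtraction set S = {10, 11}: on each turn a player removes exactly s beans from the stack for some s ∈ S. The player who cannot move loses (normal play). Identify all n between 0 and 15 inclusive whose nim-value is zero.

n :  0  1  2  3  4  5  6  7  8  9 10 11 12 13 14 15
G :  0  0  0  0  0  0  0  0  0  0  1  1  1  1  1  1
P-positions are exactly the n with G(n) = 0.

0, 1, 2, 3, 4, 5, 6, 7, 8, 9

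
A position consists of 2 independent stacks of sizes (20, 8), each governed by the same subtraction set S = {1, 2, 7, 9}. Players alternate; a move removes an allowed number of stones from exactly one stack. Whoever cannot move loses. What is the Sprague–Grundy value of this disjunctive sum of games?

All stacks use S = {1, 2, 7, 9}:
n :  0  1  2  3  4  5  6  7  8  9 10 11 12 13 14 15 16 17 18 19 20
G :  0  1  2  0  1  2  0  1  2  3  4  0  1  2  0  1  2  0  1  2  3
Stack A: G(20) = 3.
Stack B: G(8) = 2.
Combined Grundy value = 3 ⊕ 2 = 1.

1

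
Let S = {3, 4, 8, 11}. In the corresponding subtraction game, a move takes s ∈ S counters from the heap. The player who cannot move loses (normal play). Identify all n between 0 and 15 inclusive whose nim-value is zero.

0, 1, 2, 7, 14

G(0) = 0
G(1) = mex{} = 0
G(2) = mex{} = 0
G(3) = mex{0} = 1
G(4) = mex{0,0} = 1
G(5) = mex{0,0} = 1
G(6) = mex{1,0} = 2
G(7) = mex{1,1} = 0
G(8) = mex{1,1,0} = 2
G(9) = mex{2,1,0} = 3
G(10) = mex{0,2,0} = 1
G(11) = mex{2,0,1,0} = 3
G(12) = mex{3,2,1,0} = 4
G(13) = mex{1,3,1,0} = 2
G(14) = mex{3,1,2,1} = 0
G(15) = mex{4,3,0,1} = 2
P-positions are exactly the n with G(n) = 0.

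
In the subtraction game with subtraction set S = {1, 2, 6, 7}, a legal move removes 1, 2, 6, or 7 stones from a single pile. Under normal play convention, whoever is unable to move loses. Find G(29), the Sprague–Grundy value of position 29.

n :  0  1  2  3  4  5  6  7  8  9 10 11 12 13 14 15 16 17 18 19 20 21 22 23 24 25 26 27 28 29
G :  0  1  2  0  1  2  3  4  0  1  2  0  1  2  3  4  0  1  2  0  1  2  3  4  0  1  2  0  1  2

2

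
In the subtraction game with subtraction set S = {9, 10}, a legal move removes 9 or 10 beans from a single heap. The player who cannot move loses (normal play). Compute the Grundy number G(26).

0

G(0) = 0
G(1) = mex{} = 0
G(2) = mex{} = 0
G(3) = mex{} = 0
G(4) = mex{} = 0
G(5) = mex{} = 0
G(6) = mex{} = 0
G(7) = mex{} = 0
G(8) = mex{} = 0
G(9) = mex{0} = 1
G(10) = mex{0,0} = 1
G(11) = mex{0,0} = 1
G(12) = mex{0,0} = 1
G(13) = mex{0,0} = 1
G(14) = mex{0,0} = 1
G(15) = mex{0,0} = 1
G(16) = mex{0,0} = 1
G(17) = mex{0,0} = 1
G(18) = mex{1,0} = 2
G(19) = mex{1,1} = 0
G(20) = mex{1,1} = 0
G(21) = mex{1,1} = 0
G(22) = mex{1,1} = 0
G(23) = mex{1,1} = 0
G(24) = mex{1,1} = 0
G(25) = mex{1,1} = 0
G(26) = mex{1,1} = 0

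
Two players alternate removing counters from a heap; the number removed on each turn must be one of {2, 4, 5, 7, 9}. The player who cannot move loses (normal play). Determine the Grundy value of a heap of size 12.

0

n :  0  1  2  3  4  5  6  7  8  9 10 11 12
G :  0  0  1  1  2  2  3  3  4  4  5  0  0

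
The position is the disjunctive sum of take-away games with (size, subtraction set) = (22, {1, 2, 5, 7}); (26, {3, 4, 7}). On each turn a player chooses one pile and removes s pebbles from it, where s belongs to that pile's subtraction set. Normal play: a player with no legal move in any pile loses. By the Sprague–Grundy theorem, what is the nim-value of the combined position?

Pile A, S = {1, 2, 5, 7}:
n :  0  1  2  3  4  5  6  7  8  9 10 11 12 13 14 15 16 17 18 19 20 21 22
G :  0  1  2  0  1  2  0  1  2  0  1  2  0  1  2  0  1  2  0  1  2  0  1
G_A(22) = 1.
Pile B, S = {3, 4, 7}:
G(0) = 0
G(1) = mex{} = 0
G(2) = mex{} = 0
G(3) = mex{0} = 1
G(4) = mex{0,0} = 1
G(5) = mex{0,0} = 1
G(6) = mex{1,0} = 2
G(7) = mex{1,1,0} = 2
G(8) = mex{1,1,0} = 2
G(9) = mex{2,1,0} = 3
G(10) = mex{2,2,1} = 0
G(11) = mex{2,2,1} = 0
G(12) = mex{3,2,1} = 0
G(13) = mex{0,3,2} = 1
G(14) = mex{0,0,2} = 1
G(15) = mex{0,0,2} = 1
G(16) = mex{1,0,3} = 2
G(17) = mex{1,1,0} = 2
G(18) = mex{1,1,0} = 2
G(19) = mex{2,1,0} = 3
G(20) = mex{2,2,1} = 0
G(21) = mex{2,2,1} = 0
G(22) = mex{3,2,1} = 0
G(23) = mex{0,3,2} = 1
G(24) = mex{0,0,2} = 1
G(25) = mex{0,0,2} = 1
G(26) = mex{1,0,3} = 2
G_B(26) = 2.
Combined Grundy value = 1 ⊕ 2 = 3.

3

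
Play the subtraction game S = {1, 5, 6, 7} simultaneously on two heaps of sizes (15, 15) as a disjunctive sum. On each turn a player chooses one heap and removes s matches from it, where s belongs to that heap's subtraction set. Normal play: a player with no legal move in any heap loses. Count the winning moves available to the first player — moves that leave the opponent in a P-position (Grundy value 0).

All heaps use S = {1, 5, 6, 7}:
n :  0  1  2  3  4  5  6  7  8  9 10 11 12 13 14 15
G :  0  1  0  1  0  1  2  3  2  3  2  3  0  1  0  1
Heap A: G(15) = 1.
Heap B: G(15) = 1.
Combined Grundy value = 1 ⊕ 1 = 0.
A winning move leaves total XOR = 0, i.e. changes one component's Grundy value g to g ⊕ X where X is the current total.
Heap A: target g' = 1⊕0 = 1, but every legal move changes the Grundy value (mex property), so 0 moves.
Heap B: target g' = 1⊕0 = 1, but every legal move changes the Grundy value (mex property), so 0 moves.

0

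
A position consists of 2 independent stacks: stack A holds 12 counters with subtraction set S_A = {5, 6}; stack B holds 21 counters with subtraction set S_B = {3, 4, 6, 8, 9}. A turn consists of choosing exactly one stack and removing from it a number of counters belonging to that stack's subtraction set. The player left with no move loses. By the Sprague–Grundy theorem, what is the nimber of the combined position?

Stack A, S = {5, 6}:
G(0) = 0
G(1) = mex{} = 0
G(2) = mex{} = 0
G(3) = mex{} = 0
G(4) = mex{} = 0
G(5) = mex{0} = 1
G(6) = mex{0,0} = 1
G(7) = mex{0,0} = 1
G(8) = mex{0,0} = 1
G(9) = mex{0,0} = 1
G(10) = mex{1,0} = 2
G(11) = mex{1,1} = 0
G(12) = mex{1,1} = 0
G_A(12) = 0.
Stack B, S = {3, 4, 6, 8, 9}:
n :  0  1  2  3  4  5  6  7  8  9 10 11 12 13 14 15 16 17 18 19 20 21
G :  0  0  0  1  1  1  2  2  2  3  3  3  0  0  0  1  1  1  2  2  2  3
G_B(21) = 3.
Combined Grundy value = 0 ⊕ 3 = 3.

3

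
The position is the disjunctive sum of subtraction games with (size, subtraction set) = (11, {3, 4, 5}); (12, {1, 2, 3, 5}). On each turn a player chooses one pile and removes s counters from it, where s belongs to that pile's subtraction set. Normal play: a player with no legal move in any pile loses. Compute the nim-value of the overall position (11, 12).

1

Pile A, S = {3, 4, 5}:
n :  0  1  2  3  4  5  6  7  8  9 10 11
G :  0  0  0  1  1  1  2  2  0  0  0  1
G_A(11) = 1.
Pile B, S = {1, 2, 3, 5}:
G(0) = 0
G(1) = mex{0} = 1
G(2) = mex{1,0} = 2
G(3) = mex{2,1,0} = 3
G(4) = mex{3,2,1} = 0
G(5) = mex{0,3,2,0} = 1
G(6) = mex{1,0,3,1} = 2
G(7) = mex{2,1,0,2} = 3
G(8) = mex{3,2,1,3} = 0
G(9) = mex{0,3,2,0} = 1
G(10) = mex{1,0,3,1} = 2
G(11) = mex{2,1,0,2} = 3
G(12) = mex{3,2,1,3} = 0
G_B(12) = 0.
Combined Grundy value = 1 ⊕ 0 = 1.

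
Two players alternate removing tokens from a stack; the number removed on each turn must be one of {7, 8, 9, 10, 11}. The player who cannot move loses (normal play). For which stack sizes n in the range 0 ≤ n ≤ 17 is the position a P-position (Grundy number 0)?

n :  0  1  2  3  4  5  6  7  8  9 10 11 12 13 14 15 16 17
G :  0  0  0  0  0  0  0  1  1  1  1  1  1  1  2  2  2  2
P-positions are exactly the n with G(n) = 0.

0, 1, 2, 3, 4, 5, 6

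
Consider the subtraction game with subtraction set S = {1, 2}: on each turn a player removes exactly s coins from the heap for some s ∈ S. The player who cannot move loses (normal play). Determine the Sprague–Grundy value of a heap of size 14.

n :  0  1  2  3  4  5  6  7  8  9 10 11 12 13 14
G :  0  1  2  0  1  2  0  1  2  0  1  2  0  1  2

2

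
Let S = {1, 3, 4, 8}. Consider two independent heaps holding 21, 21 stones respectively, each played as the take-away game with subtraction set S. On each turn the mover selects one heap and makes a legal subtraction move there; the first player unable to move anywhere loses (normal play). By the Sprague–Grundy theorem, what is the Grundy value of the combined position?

All heaps use S = {1, 3, 4, 8}:
n :  0  1  2  3  4  5  6  7  8  9 10 11 12 13 14 15 16 17 18 19 20 21
G :  0  1  0  1  2  3  2  0  1  0  1  2  3  2  0  1  0  1  2  3  2  0
Heap A: G(21) = 0.
Heap B: G(21) = 0.
Combined Grundy value = 0 ⊕ 0 = 0.

0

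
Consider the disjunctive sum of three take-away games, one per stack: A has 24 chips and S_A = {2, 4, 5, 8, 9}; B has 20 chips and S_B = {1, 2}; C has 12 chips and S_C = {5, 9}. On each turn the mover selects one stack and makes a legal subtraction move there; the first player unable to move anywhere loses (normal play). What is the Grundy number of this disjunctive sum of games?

Stack A, S = {2, 4, 5, 8, 9}:
G(0) = 0
G(1) = mex{} = 0
G(2) = mex{0} = 1
G(3) = mex{0} = 1
G(4) = mex{1,0} = 2
G(5) = mex{1,0,0} = 2
G(6) = mex{2,1,0} = 3
G(7) = mex{2,1,1} = 0
G(8) = mex{3,2,1,0} = 4
G(9) = mex{0,2,2,0,0} = 1
G(10) = mex{4,3,2,1,0} = 5
G(11) = mex{1,0,3,1,1} = 2
G(12) = mex{5,4,0,2,1} = 3
G(13) = mex{2,1,4,2,2} = 0
G(14) = mex{3,5,1,3,2} = 0
G(15) = mex{0,2,5,0,3} = 1
G(16) = mex{0,3,2,4,0} = 1
G(17) = mex{1,0,3,1,4} = 2
G(18) = mex{1,0,0,5,1} = 2
G(19) = mex{2,1,0,2,5} = 3
G(20) = mex{2,1,1,3,2} = 0
G(21) = mex{3,2,1,0,3} = 4
G(22) = mex{0,2,2,0,0} = 1
G(23) = mex{4,3,2,1,0} = 5
G(24) = mex{1,0,3,1,1} = 2
G_A(24) = 2.
Stack B, S = {1, 2}:
G(0) = 0
G(1) = mex{0} = 1
G(2) = mex{1,0} = 2
G(3) = mex{2,1} = 0
G(4) = mex{0,2} = 1
G(5) = mex{1,0} = 2
G(6) = mex{2,1} = 0
G(7) = mex{0,2} = 1
G(8) = mex{1,0} = 2
G(9) = mex{2,1} = 0
G(10) = mex{0,2} = 1
G(11) = mex{1,0} = 2
G(12) = mex{2,1} = 0
G(13) = mex{0,2} = 1
G(14) = mex{1,0} = 2
G(15) = mex{2,1} = 0
G(16) = mex{0,2} = 1
G(17) = mex{1,0} = 2
G(18) = mex{2,1} = 0
G(19) = mex{0,2} = 1
G(20) = mex{1,0} = 2
G_B(20) = 2.
Stack C, S = {5, 9}:
n :  0  1  2  3  4  5  6  7  8  9 10 11 12
G :  0  0  0  0  0  1  1  1  1  1  2  2  2
G_C(12) = 2.
Combined Grundy value = 2 ⊕ 2 ⊕ 2 = 2.

2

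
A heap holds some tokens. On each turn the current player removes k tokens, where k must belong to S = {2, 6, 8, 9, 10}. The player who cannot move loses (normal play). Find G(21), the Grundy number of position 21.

0

n :  0  1  2  3  4  5  6  7  8  9 10 11 12 13 14 15 16 17 18 19 20 21
G :  0  0  1  1  0  0  1  1  2  2  3  3  2  2  3  3  0  0  1  1  0  0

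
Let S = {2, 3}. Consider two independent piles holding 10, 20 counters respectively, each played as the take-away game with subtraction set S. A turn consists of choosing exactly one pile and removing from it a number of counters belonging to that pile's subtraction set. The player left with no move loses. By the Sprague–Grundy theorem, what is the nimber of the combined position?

0

All piles use S = {2, 3}:
n :  0  1  2  3  4  5  6  7  8  9 10 11 12 13 14 15 16 17 18 19 20
G :  0  0  1  1  2  0  0  1  1  2  0  0  1  1  2  0  0  1  1  2  0
Pile A: G(10) = 0.
Pile B: G(20) = 0.
Combined Grundy value = 0 ⊕ 0 = 0.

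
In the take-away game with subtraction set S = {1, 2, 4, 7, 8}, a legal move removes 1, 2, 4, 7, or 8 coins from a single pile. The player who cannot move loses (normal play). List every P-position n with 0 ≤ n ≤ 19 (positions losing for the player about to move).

G(0) = 0
G(1) = mex{0} = 1
G(2) = mex{1,0} = 2
G(3) = mex{2,1} = 0
G(4) = mex{0,2,0} = 1
G(5) = mex{1,0,1} = 2
G(6) = mex{2,1,2} = 0
G(7) = mex{0,2,0,0} = 1
G(8) = mex{1,0,1,1,0} = 2
G(9) = mex{2,1,2,2,1} = 0
G(10) = mex{0,2,0,0,2} = 1
G(11) = mex{1,0,1,1,0} = 2
G(12) = mex{2,1,2,2,1} = 0
G(13) = mex{0,2,0,0,2} = 1
G(14) = mex{1,0,1,1,0} = 2
G(15) = mex{2,1,2,2,1} = 0
G(16) = mex{0,2,0,0,2} = 1
G(17) = mex{1,0,1,1,0} = 2
G(18) = mex{2,1,2,2,1} = 0
G(19) = mex{0,2,0,0,2} = 1
P-positions are exactly the n with G(n) = 0.

0, 3, 6, 9, 12, 15, 18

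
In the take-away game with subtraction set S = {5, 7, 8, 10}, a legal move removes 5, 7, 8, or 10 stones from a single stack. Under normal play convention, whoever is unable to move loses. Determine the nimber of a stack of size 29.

2

G(0) = 0
G(1) = mex{} = 0
G(2) = mex{} = 0
G(3) = mex{} = 0
G(4) = mex{} = 0
G(5) = mex{0} = 1
G(6) = mex{0} = 1
G(7) = mex{0,0} = 1
G(8) = mex{0,0,0} = 1
G(9) = mex{0,0,0} = 1
G(10) = mex{1,0,0,0} = 2
G(11) = mex{1,0,0,0} = 2
G(12) = mex{1,1,0,0} = 2
G(13) = mex{1,1,1,0} = 2
G(14) = mex{1,1,1,0} = 2
G(15) = mex{2,1,1,1} = 0
G(16) = mex{2,1,1,1} = 0
G(17) = mex{2,2,1,1} = 0
G(18) = mex{2,2,2,1} = 0
G(19) = mex{2,2,2,1} = 0
G(20) = mex{0,2,2,2} = 1
G(21) = mex{0,2,2,2} = 1
G(22) = mex{0,0,2,2} = 1
G(23) = mex{0,0,0,2} = 1
G(24) = mex{0,0,0,2} = 1
G(25) = mex{1,0,0,0} = 2
G(26) = mex{1,0,0,0} = 2
G(27) = mex{1,1,0,0} = 2
G(28) = mex{1,1,1,0} = 2
G(29) = mex{1,1,1,0} = 2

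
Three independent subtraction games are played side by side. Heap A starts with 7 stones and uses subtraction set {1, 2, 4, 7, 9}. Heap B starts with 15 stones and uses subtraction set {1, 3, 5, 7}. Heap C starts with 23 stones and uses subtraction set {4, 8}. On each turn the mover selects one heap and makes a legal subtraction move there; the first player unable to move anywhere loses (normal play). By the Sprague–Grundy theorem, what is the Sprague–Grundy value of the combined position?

Heap A, S = {1, 2, 4, 7, 9}:
G(0) = 0
G(1) = mex{0} = 1
G(2) = mex{1,0} = 2
G(3) = mex{2,1} = 0
G(4) = mex{0,2,0} = 1
G(5) = mex{1,0,1} = 2
G(6) = mex{2,1,2} = 0
G(7) = mex{0,2,0,0} = 1
G_A(7) = 1.
Heap B, S = {1, 3, 5, 7}:
n :  0  1  2  3  4  5  6  7  8  9 10 11 12 13 14 15
G :  0  1  0  1  0  1  0  1  0  1  0  1  0  1  0  1
G_B(15) = 1.
Heap C, S = {4, 8}:
n :  0  1  2  3  4  5  6  7  8  9 10 11 12 13 14 15 16 17 18 19 20 21 22 23
G :  0  0  0  0  1  1  1  1  2  2  2  2  0  0  0  0  1  1  1  1  2  2  2  2
G_C(23) = 2.
Combined Grundy value = 1 ⊕ 1 ⊕ 2 = 2.

2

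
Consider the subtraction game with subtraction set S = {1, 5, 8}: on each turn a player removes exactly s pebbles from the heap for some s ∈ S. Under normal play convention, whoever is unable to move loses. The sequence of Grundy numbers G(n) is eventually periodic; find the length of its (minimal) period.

G(0) = 0
G(1) = mex{0} = 1
G(2) = mex{1} = 0
G(3) = mex{0} = 1
G(4) = mex{1} = 0
G(5) = mex{0,0} = 1
G(6) = mex{1,1} = 0
G(7) = mex{0,0} = 1
G(8) = mex{1,1,0} = 2
G(9) = mex{2,0,1} = 3
G(10) = mex{3,1,0} = 2
G(11) = mex{2,0,1} = 3
G(12) = mex{3,1,0} = 2
G(13) = mex{2,2,1} = 0
G(14) = mex{0,3,0} = 1
G(15) = mex{1,2,1} = 0
G(16) = mex{0,3,2} = 1
G(17) = mex{1,2,3} = 0
G(18) = mex{0,0,2} = 1
G(19) = mex{1,1,3} = 0
G(20) = mex{0,0,2} = 1
G(21) = mex{1,1,0} = 2
G(22) = mex{2,0,1} = 3
G(23) = mex{3,1,0} = 2
G(24) = mex{2,0,1} = 3
G(25) = mex{3,1,0} = 2
G(26) = mex{2,2,1} = 0
G(27) = mex{0,3,0} = 1
G(n+13) = G(n) holds for n = 0,…,7 (a full window of length max(S) = 8), so the sequence is purely periodic with period 13.

13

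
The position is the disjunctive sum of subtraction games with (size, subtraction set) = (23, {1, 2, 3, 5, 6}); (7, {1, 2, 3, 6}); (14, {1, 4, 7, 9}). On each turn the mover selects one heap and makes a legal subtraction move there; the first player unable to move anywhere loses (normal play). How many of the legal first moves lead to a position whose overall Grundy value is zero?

Heap A, S = {1, 2, 3, 5, 6}:
G(0) = 0
G(1) = mex{0} = 1
G(2) = mex{1,0} = 2
G(3) = mex{2,1,0} = 3
G(4) = mex{3,2,1} = 0
G(5) = mex{0,3,2,0} = 1
G(6) = mex{1,0,3,1,0} = 2
G(7) = mex{2,1,0,2,1} = 3
G(8) = mex{3,2,1,3,2} = 0
G(9) = mex{0,3,2,0,3} = 1
G(10) = mex{1,0,3,1,0} = 2
G(11) = mex{2,1,0,2,1} = 3
G(12) = mex{3,2,1,3,2} = 0
G(13) = mex{0,3,2,0,3} = 1
G(14) = mex{1,0,3,1,0} = 2
G(15) = mex{2,1,0,2,1} = 3
G(16) = mex{3,2,1,3,2} = 0
G(17) = mex{0,3,2,0,3} = 1
G(18) = mex{1,0,3,1,0} = 2
G(19) = mex{2,1,0,2,1} = 3
G(20) = mex{3,2,1,3,2} = 0
G(21) = mex{0,3,2,0,3} = 1
G(22) = mex{1,0,3,1,0} = 2
G(23) = mex{2,1,0,2,1} = 3
G_A(23) = 3.
Heap B, S = {1, 2, 3, 6}:
G(0) = 0
G(1) = mex{0} = 1
G(2) = mex{1,0} = 2
G(3) = mex{2,1,0} = 3
G(4) = mex{3,2,1} = 0
G(5) = mex{0,3,2} = 1
G(6) = mex{1,0,3,0} = 2
G(7) = mex{2,1,0,1} = 3
G_B(7) = 3.
Heap C, S = {1, 4, 7, 9}:
n :  0  1  2  3  4  5  6  7  8  9 10 11 12 13 14
G :  0  1  0  1  2  0  1  2  0  1  0  1  2  0  1
G_C(14) = 1.
Combined Grundy value = 3 ⊕ 3 ⊕ 1 = 1.
A winning move leaves total XOR = 0, i.e. changes one component's Grundy value g to g ⊕ X where X is the current total.
Heap A: need g' = 3⊕1 = 2. Options: 23−1→G=2, 23−2→G=1, 23−3→G=0, 23−5→G=2, 23−6→G=1. Hits: 2.
Heap B: need g' = 3⊕1 = 2. Options: 7−1→G=2, 7−2→G=1, 7−3→G=0, 7−6→G=1. Hits: 1.
Heap C: need g' = 1⊕1 = 0. Options: 14−1→G=0, 14−4→G=0, 14−7→G=2, 14−9→G=0. Hits: 3.

6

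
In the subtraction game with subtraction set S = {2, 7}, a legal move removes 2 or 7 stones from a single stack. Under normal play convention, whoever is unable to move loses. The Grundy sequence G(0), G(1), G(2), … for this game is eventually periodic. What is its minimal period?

n :  0  1  2  3  4  5  6  7  8  9 10 11 12 13 14 15 16 17 18 19
G :  0  0  1  1  0  0  1  1  2  0  0  1  1  0  0  1  1  2  0  0
G(n+9) = G(n) holds for n = 0,…,6 (a full window of length max(S) = 7), so the sequence is purely periodic with period 9.

9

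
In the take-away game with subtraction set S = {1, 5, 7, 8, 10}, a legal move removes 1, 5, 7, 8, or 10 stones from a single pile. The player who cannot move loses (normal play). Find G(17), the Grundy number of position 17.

n :  0  1  2  3  4  5  6  7  8  9 10 11 12 13 14 15 16 17
G :  0  1  0  1  0  1  0  1  2  3  2  3  2  3  2  0  1  0

0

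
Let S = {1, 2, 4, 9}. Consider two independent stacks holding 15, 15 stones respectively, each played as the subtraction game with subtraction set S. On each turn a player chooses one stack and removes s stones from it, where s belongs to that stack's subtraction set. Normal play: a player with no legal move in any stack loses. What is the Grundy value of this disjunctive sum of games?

All stacks use S = {1, 2, 4, 9}:
G(0) = 0
G(1) = mex{0} = 1
G(2) = mex{1,0} = 2
G(3) = mex{2,1} = 0
G(4) = mex{0,2,0} = 1
G(5) = mex{1,0,1} = 2
G(6) = mex{2,1,2} = 0
G(7) = mex{0,2,0} = 1
G(8) = mex{1,0,1} = 2
G(9) = mex{2,1,2,0} = 3
G(10) = mex{3,2,0,1} = 4
G(11) = mex{4,3,1,2} = 0
G(12) = mex{0,4,2,0} = 1
G(13) = mex{1,0,3,1} = 2
G(14) = mex{2,1,4,2} = 0
G(15) = mex{0,2,0,0} = 1
Stack A: G(15) = 1.
Stack B: G(15) = 1.
Combined Grundy value = 1 ⊕ 1 = 0.

0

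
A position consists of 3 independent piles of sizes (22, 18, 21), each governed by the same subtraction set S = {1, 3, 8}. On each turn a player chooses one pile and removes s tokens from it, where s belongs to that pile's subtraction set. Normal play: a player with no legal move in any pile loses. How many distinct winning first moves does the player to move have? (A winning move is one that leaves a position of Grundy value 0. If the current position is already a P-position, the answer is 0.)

2

All piles use S = {1, 3, 8}:
n :  0  1  2  3  4  5  6  7  8  9 10 11 12 13 14 15 16 17 18 19 20 21 22
G :  0  1  0  1  0  1  0  1  2  3  2  0  1  0  1  0  1  0  1  2  3  2  0
Pile A: G(22) = 0.
Pile B: G(18) = 1.
Pile C: G(21) = 2.
Combined Grundy value = 0 ⊕ 1 ⊕ 2 = 3.
A winning move leaves total XOR = 0, i.e. changes one component's Grundy value g to g ⊕ X where X is the current total.
Pile A: need g' = 0⊕3 = 3. Options: 22−1→G=2, 22−3→G=2, 22−8→G=1. Hits: 0.
Pile B: need g' = 1⊕3 = 2. Options: 18−1→G=0, 18−3→G=0, 18−8→G=2. Hits: 1.
Pile C: need g' = 2⊕3 = 1. Options: 21−1→G=3, 21−3→G=1, 21−8→G=0. Hits: 1.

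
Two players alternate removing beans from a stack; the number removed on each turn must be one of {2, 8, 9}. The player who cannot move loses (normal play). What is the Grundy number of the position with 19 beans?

2

n :  0  1  2  3  4  5  6  7  8  9 10 11 12 13 14 15 16 17 18 19
G :  0  0  1  1  0  0  1  1  2  2  3  0  2  1  3  0  0  1  1  2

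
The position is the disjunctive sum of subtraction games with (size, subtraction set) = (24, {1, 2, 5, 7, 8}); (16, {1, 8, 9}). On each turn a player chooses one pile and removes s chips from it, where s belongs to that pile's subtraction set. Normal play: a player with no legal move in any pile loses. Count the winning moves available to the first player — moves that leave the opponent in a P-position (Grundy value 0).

Pile A, S = {1, 2, 5, 7, 8}:
G(0) = 0
G(1) = mex{0} = 1
G(2) = mex{1,0} = 2
G(3) = mex{2,1} = 0
G(4) = mex{0,2} = 1
G(5) = mex{1,0,0} = 2
G(6) = mex{2,1,1} = 0
G(7) = mex{0,2,2,0} = 1
G(8) = mex{1,0,0,1,0} = 2
G(9) = mex{2,1,1,2,1} = 0
G(10) = mex{0,2,2,0,2} = 1
G(11) = mex{1,0,0,1,0} = 2
G(12) = mex{2,1,1,2,1} = 0
G(13) = mex{0,2,2,0,2} = 1
G(14) = mex{1,0,0,1,0} = 2
G(15) = mex{2,1,1,2,1} = 0
G(16) = mex{0,2,2,0,2} = 1
G(17) = mex{1,0,0,1,0} = 2
G(18) = mex{2,1,1,2,1} = 0
G(19) = mex{0,2,2,0,2} = 1
G(20) = mex{1,0,0,1,0} = 2
G(21) = mex{2,1,1,2,1} = 0
G(22) = mex{0,2,2,0,2} = 1
G(23) = mex{1,0,0,1,0} = 2
G(24) = mex{2,1,1,2,1} = 0
G_A(24) = 0.
Pile B, S = {1, 8, 9}:
n :  0  1  2  3  4  5  6  7  8  9 10 11 12 13 14 15 16
G :  0  1  0  1  0  1  0  1  2  3  2  3  2  3  2  3  0
G_B(16) = 0.
Combined Grundy value = 0 ⊕ 0 = 0.
A winning move leaves total XOR = 0, i.e. changes one component's Grundy value g to g ⊕ X where X is the current total.
Pile A: target g' = 0⊕0 = 0, but every legal move changes the Grundy value (mex property), so 0 moves.
Pile B: target g' = 0⊕0 = 0, but every legal move changes the Grundy value (mex property), so 0 moves.

0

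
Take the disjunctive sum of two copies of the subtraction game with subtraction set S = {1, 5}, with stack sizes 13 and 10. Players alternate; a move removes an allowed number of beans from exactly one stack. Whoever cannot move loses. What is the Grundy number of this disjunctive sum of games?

All stacks use S = {1, 5}:
G(0) = 0
G(1) = mex{0} = 1
G(2) = mex{1} = 0
G(3) = mex{0} = 1
G(4) = mex{1} = 0
G(5) = mex{0,0} = 1
G(6) = mex{1,1} = 0
G(7) = mex{0,0} = 1
G(8) = mex{1,1} = 0
G(9) = mex{0,0} = 1
G(10) = mex{1,1} = 0
G(11) = mex{0,0} = 1
G(12) = mex{1,1} = 0
G(13) = mex{0,0} = 1
Stack A: G(13) = 1.
Stack B: G(10) = 0.
Combined Grundy value = 1 ⊕ 0 = 1.

1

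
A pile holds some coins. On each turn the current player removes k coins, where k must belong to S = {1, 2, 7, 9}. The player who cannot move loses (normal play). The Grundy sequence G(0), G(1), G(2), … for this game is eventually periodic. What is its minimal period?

11

n :  0  1  2  3  4  5  6  7  8  9 10 11 12 13 14 15 16 17 18 19 20 21 22 23
G :  0  1  2  0  1  2  0  1  2  3  4  0  1  2  0  1  2  0  1  2  3  4  0  1
G(n+11) = G(n) holds for n = 0,…,8 (a full window of length max(S) = 9), so the sequence is purely periodic with period 11.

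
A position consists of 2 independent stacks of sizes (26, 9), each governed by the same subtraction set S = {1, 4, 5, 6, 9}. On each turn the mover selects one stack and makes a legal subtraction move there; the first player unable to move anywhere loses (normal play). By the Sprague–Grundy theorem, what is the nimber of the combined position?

7

All stacks use S = {1, 4, 5, 6, 9}:
n :  0  1  2  3  4  5  6  7  8  9 10 11 12 13 14 15 16 17 18 19 20 21 22 23 24 25 26
G :  0  1  0  1  2  3  2  3  4  5  0  1  0  1  2  3  2  3  4  5  0  1  0  1  2  3  2
Stack A: G(26) = 2.
Stack B: G(9) = 5.
Combined Grundy value = 2 ⊕ 5 = 7.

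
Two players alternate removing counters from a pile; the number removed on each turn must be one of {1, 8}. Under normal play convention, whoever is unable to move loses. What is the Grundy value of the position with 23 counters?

n :  0  1  2  3  4  5  6  7  8  9 10 11 12 13 14 15 16 17 18 19 20 21 22 23
G :  0  1  0  1  0  1  0  1  2  0  1  0  1  0  1  0  1  2  0  1  0  1  0  1

1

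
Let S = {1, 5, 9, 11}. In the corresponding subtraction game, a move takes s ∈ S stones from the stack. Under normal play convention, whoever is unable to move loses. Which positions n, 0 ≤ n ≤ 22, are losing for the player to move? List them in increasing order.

G(0) = 0
G(1) = mex{0} = 1
G(2) = mex{1} = 0
G(3) = mex{0} = 1
G(4) = mex{1} = 0
G(5) = mex{0,0} = 1
G(6) = mex{1,1} = 0
G(7) = mex{0,0} = 1
G(8) = mex{1,1} = 0
G(9) = mex{0,0,0} = 1
G(10) = mex{1,1,1} = 0
G(11) = mex{0,0,0,0} = 1
G(12) = mex{1,1,1,1} = 0
G(13) = mex{0,0,0,0} = 1
G(14) = mex{1,1,1,1} = 0
G(15) = mex{0,0,0,0} = 1
G(16) = mex{1,1,1,1} = 0
G(17) = mex{0,0,0,0} = 1
G(18) = mex{1,1,1,1} = 0
G(19) = mex{0,0,0,0} = 1
G(20) = mex{1,1,1,1} = 0
G(21) = mex{0,0,0,0} = 1
G(22) = mex{1,1,1,1} = 0
P-positions are exactly the n with G(n) = 0.

0, 2, 4, 6, 8, 10, 12, 14, 16, 18, 20, 22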